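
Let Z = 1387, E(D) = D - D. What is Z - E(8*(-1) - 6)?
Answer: 1387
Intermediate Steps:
E(D) = 0
Z - E(8*(-1) - 6) = 1387 - 1*0 = 1387 + 0 = 1387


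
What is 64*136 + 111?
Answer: 8815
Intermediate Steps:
64*136 + 111 = 8704 + 111 = 8815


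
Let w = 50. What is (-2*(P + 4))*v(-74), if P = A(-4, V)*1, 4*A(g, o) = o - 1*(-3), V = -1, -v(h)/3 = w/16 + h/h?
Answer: 891/8 ≈ 111.38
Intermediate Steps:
v(h) = -99/8 (v(h) = -3*(50/16 + h/h) = -3*(50*(1/16) + 1) = -3*(25/8 + 1) = -3*33/8 = -99/8)
A(g, o) = 3/4 + o/4 (A(g, o) = (o - 1*(-3))/4 = (o + 3)/4 = (3 + o)/4 = 3/4 + o/4)
P = 1/2 (P = (3/4 + (1/4)*(-1))*1 = (3/4 - 1/4)*1 = (1/2)*1 = 1/2 ≈ 0.50000)
(-2*(P + 4))*v(-74) = -2*(1/2 + 4)*(-99/8) = -2*9/2*(-99/8) = -9*(-99/8) = 891/8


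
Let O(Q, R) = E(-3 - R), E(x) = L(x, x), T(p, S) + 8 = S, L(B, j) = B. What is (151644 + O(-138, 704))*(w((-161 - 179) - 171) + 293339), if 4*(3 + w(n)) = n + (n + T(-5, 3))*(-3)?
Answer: 177257544997/4 ≈ 4.4314e+10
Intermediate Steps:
T(p, S) = -8 + S
E(x) = x
O(Q, R) = -3 - R
w(n) = ¾ - n/2 (w(n) = -3 + (n + (n + (-8 + 3))*(-3))/4 = -3 + (n + (n - 5)*(-3))/4 = -3 + (n + (-5 + n)*(-3))/4 = -3 + (n + (15 - 3*n))/4 = -3 + (15 - 2*n)/4 = -3 + (15/4 - n/2) = ¾ - n/2)
(151644 + O(-138, 704))*(w((-161 - 179) - 171) + 293339) = (151644 + (-3 - 1*704))*((¾ - ((-161 - 179) - 171)/2) + 293339) = (151644 + (-3 - 704))*((¾ - (-340 - 171)/2) + 293339) = (151644 - 707)*((¾ - ½*(-511)) + 293339) = 150937*((¾ + 511/2) + 293339) = 150937*(1025/4 + 293339) = 150937*(1174381/4) = 177257544997/4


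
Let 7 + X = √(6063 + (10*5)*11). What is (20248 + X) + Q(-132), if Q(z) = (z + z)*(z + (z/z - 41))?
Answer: 65649 + √6613 ≈ 65730.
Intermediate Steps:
Q(z) = 2*z*(-40 + z) (Q(z) = (2*z)*(z + (1 - 41)) = (2*z)*(z - 40) = (2*z)*(-40 + z) = 2*z*(-40 + z))
X = -7 + √6613 (X = -7 + √(6063 + (10*5)*11) = -7 + √(6063 + 50*11) = -7 + √(6063 + 550) = -7 + √6613 ≈ 74.320)
(20248 + X) + Q(-132) = (20248 + (-7 + √6613)) + 2*(-132)*(-40 - 132) = (20241 + √6613) + 2*(-132)*(-172) = (20241 + √6613) + 45408 = 65649 + √6613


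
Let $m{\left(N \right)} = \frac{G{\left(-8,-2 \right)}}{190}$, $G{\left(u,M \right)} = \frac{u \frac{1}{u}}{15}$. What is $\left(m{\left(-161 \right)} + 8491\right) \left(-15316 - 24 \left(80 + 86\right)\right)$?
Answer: $- \frac{9340949486}{57} \approx -1.6388 \cdot 10^{8}$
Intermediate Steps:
$G{\left(u,M \right)} = \frac{1}{15}$ ($G{\left(u,M \right)} = 1 \cdot \frac{1}{15} = \frac{1}{15}$)
$m{\left(N \right)} = \frac{1}{2850}$ ($m{\left(N \right)} = \frac{1}{15 \cdot 190} = \frac{1}{15} \cdot \frac{1}{190} = \frac{1}{2850}$)
$\left(m{\left(-161 \right)} + 8491\right) \left(-15316 - 24 \left(80 + 86\right)\right) = \left(\frac{1}{2850} + 8491\right) \left(-15316 - 24 \left(80 + 86\right)\right) = \frac{24199351 \left(-15316 - 3984\right)}{2850} = \frac{24199351}{2850} \left(-19300\right) = - \frac{9340949486}{57}$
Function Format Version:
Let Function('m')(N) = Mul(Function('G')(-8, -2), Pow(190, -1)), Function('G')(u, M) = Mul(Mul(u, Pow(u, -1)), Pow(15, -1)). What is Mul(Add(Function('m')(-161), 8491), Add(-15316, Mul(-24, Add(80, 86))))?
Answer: Rational(-9340949486, 57) ≈ -1.6388e+8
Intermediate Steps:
Function('G')(u, M) = Rational(1, 15) (Function('G')(u, M) = Mul(1, Rational(1, 15)) = Rational(1, 15))
Function('m')(N) = Rational(1, 2850) (Function('m')(N) = Mul(Rational(1, 15), Pow(190, -1)) = Mul(Rational(1, 15), Rational(1, 190)) = Rational(1, 2850))
Mul(Add(Function('m')(-161), 8491), Add(-15316, Mul(-24, Add(80, 86)))) = Mul(Add(Rational(1, 2850), 8491), Add(-15316, Mul(-24, Add(80, 86)))) = Mul(Rational(24199351, 2850), Add(-15316, Mul(-24, 166))) = Mul(Rational(24199351, 2850), Add(-15316, -3984)) = Mul(Rational(24199351, 2850), -19300) = Rational(-9340949486, 57)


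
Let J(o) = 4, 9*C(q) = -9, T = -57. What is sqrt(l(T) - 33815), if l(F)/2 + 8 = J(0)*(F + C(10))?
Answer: 19*I*sqrt(95) ≈ 185.19*I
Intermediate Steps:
C(q) = -1 (C(q) = (1/9)*(-9) = -1)
l(F) = -24 + 8*F (l(F) = -16 + 2*(4*(F - 1)) = -16 + 2*(4*(-1 + F)) = -16 + 2*(-4 + 4*F) = -16 + (-8 + 8*F) = -24 + 8*F)
sqrt(l(T) - 33815) = sqrt((-24 + 8*(-57)) - 33815) = sqrt((-24 - 456) - 33815) = sqrt(-480 - 33815) = sqrt(-34295) = 19*I*sqrt(95)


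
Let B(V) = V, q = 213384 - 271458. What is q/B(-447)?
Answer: 19358/149 ≈ 129.92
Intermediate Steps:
q = -58074
q/B(-447) = -58074/(-447) = -58074*(-1/447) = 19358/149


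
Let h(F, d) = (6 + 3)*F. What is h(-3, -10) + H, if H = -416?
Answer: -443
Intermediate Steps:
h(F, d) = 9*F
h(-3, -10) + H = 9*(-3) - 416 = -27 - 416 = -443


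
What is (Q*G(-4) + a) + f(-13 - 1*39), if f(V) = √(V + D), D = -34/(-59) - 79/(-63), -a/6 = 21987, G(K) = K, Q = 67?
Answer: -132190 + I*√77016653/1239 ≈ -1.3219e+5 + 7.0831*I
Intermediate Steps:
a = -131922 (a = -6*21987 = -131922)
D = 6803/3717 (D = -34*(-1/59) - 79*(-1/63) = 34/59 + 79/63 = 6803/3717 ≈ 1.8302)
f(V) = √(6803/3717 + V) (f(V) = √(V + 6803/3717) = √(6803/3717 + V))
(Q*G(-4) + a) + f(-13 - 1*39) = (67*(-4) - 131922) + √(2809639 + 1535121*(-13 - 1*39))/1239 = (-268 - 131922) + √(2809639 + 1535121*(-13 - 39))/1239 = -132190 + √(2809639 + 1535121*(-52))/1239 = -132190 + √(2809639 - 79826292)/1239 = -132190 + √(-77016653)/1239 = -132190 + (I*√77016653)/1239 = -132190 + I*√77016653/1239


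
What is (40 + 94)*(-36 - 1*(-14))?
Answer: -2948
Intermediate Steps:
(40 + 94)*(-36 - 1*(-14)) = 134*(-36 + 14) = 134*(-22) = -2948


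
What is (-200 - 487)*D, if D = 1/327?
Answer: -229/109 ≈ -2.1009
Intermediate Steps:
D = 1/327 ≈ 0.0030581
(-200 - 487)*D = (-200 - 487)*(1/327) = -687*1/327 = -229/109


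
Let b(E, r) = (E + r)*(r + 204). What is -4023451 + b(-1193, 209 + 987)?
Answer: -4019251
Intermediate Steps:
b(E, r) = (204 + r)*(E + r) (b(E, r) = (E + r)*(204 + r) = (204 + r)*(E + r))
-4023451 + b(-1193, 209 + 987) = -4023451 + ((209 + 987)² + 204*(-1193) + 204*(209 + 987) - 1193*(209 + 987)) = -4023451 + (1196² - 243372 + 204*1196 - 1193*1196) = -4023451 + (1430416 - 243372 + 243984 - 1426828) = -4023451 + 4200 = -4019251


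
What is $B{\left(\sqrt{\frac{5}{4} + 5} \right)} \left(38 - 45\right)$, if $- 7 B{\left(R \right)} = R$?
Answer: $\frac{5}{2} \approx 2.5$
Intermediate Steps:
$B{\left(R \right)} = - \frac{R}{7}$
$B{\left(\sqrt{\frac{5}{4} + 5} \right)} \left(38 - 45\right) = - \frac{\sqrt{\frac{5}{4} + 5}}{7} \left(38 - 45\right) = - \frac{\sqrt{5 \cdot \frac{1}{4} + 5}}{7} \left(-7\right) = - \frac{\sqrt{\frac{5}{4} + 5}}{7} \left(-7\right) = - \frac{\sqrt{\frac{25}{4}}}{7} \left(-7\right) = \left(- \frac{1}{7}\right) \frac{5}{2} \left(-7\right) = \left(- \frac{5}{14}\right) \left(-7\right) = \frac{5}{2}$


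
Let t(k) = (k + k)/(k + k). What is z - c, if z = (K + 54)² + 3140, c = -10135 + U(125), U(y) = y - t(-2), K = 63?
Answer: 26840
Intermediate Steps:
t(k) = 1 (t(k) = (2*k)/((2*k)) = (2*k)*(1/(2*k)) = 1)
U(y) = -1 + y (U(y) = y - 1*1 = y - 1 = -1 + y)
c = -10011 (c = -10135 + (-1 + 125) = -10135 + 124 = -10011)
z = 16829 (z = (63 + 54)² + 3140 = 117² + 3140 = 13689 + 3140 = 16829)
z - c = 16829 - 1*(-10011) = 16829 + 10011 = 26840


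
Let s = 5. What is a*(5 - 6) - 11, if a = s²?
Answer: -36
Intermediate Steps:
a = 25 (a = 5² = 25)
a*(5 - 6) - 11 = 25*(5 - 6) - 11 = 25*(-1) - 11 = -25 - 11 = -36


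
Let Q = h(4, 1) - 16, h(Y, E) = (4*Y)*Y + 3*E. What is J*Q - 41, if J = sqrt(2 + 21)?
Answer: -41 + 51*sqrt(23) ≈ 203.59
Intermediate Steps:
h(Y, E) = 3*E + 4*Y**2 (h(Y, E) = 4*Y**2 + 3*E = 3*E + 4*Y**2)
J = sqrt(23) ≈ 4.7958
Q = 51 (Q = (3*1 + 4*4**2) - 16 = (3 + 4*16) - 16 = (3 + 64) - 16 = 67 - 16 = 51)
J*Q - 41 = sqrt(23)*51 - 41 = 51*sqrt(23) - 41 = -41 + 51*sqrt(23)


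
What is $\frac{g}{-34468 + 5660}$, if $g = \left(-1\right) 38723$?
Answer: $\frac{38723}{28808} \approx 1.3442$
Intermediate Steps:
$g = -38723$
$\frac{g}{-34468 + 5660} = - \frac{38723}{-34468 + 5660} = - \frac{38723}{-28808} = \left(-38723\right) \left(- \frac{1}{28808}\right) = \frac{38723}{28808}$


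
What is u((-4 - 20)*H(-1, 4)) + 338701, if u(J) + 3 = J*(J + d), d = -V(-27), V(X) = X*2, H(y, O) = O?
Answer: 342730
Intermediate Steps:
V(X) = 2*X
d = 54 (d = -2*(-27) = -1*(-54) = 54)
u(J) = -3 + J*(54 + J) (u(J) = -3 + J*(J + 54) = -3 + J*(54 + J))
u((-4 - 20)*H(-1, 4)) + 338701 = (-3 + ((-4 - 20)*4)**2 + 54*((-4 - 20)*4)) + 338701 = (-3 + (-24*4)**2 + 54*(-24*4)) + 338701 = (-3 + (-96)**2 + 54*(-96)) + 338701 = (-3 + 9216 - 5184) + 338701 = 4029 + 338701 = 342730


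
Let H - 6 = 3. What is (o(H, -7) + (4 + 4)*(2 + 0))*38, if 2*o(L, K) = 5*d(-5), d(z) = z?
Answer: 133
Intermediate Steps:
H = 9 (H = 6 + 3 = 9)
o(L, K) = -25/2 (o(L, K) = (5*(-5))/2 = (½)*(-25) = -25/2)
(o(H, -7) + (4 + 4)*(2 + 0))*38 = (-25/2 + (4 + 4)*(2 + 0))*38 = (-25/2 + 8*2)*38 = (-25/2 + 16)*38 = (7/2)*38 = 133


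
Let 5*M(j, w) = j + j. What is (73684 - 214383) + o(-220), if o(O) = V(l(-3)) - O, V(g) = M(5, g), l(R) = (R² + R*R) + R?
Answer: -140477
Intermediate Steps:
M(j, w) = 2*j/5 (M(j, w) = (j + j)/5 = (2*j)/5 = 2*j/5)
l(R) = R + 2*R² (l(R) = (R² + R²) + R = 2*R² + R = R + 2*R²)
V(g) = 2 (V(g) = (⅖)*5 = 2)
o(O) = 2 - O
(73684 - 214383) + o(-220) = (73684 - 214383) + (2 - 1*(-220)) = -140699 + (2 + 220) = -140699 + 222 = -140477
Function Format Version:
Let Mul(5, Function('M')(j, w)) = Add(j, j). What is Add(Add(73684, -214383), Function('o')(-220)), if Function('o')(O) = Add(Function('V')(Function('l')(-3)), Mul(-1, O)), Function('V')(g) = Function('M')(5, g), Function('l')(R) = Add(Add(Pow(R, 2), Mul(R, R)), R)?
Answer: -140477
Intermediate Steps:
Function('M')(j, w) = Mul(Rational(2, 5), j) (Function('M')(j, w) = Mul(Rational(1, 5), Add(j, j)) = Mul(Rational(1, 5), Mul(2, j)) = Mul(Rational(2, 5), j))
Function('l')(R) = Add(R, Mul(2, Pow(R, 2))) (Function('l')(R) = Add(Add(Pow(R, 2), Pow(R, 2)), R) = Add(Mul(2, Pow(R, 2)), R) = Add(R, Mul(2, Pow(R, 2))))
Function('V')(g) = 2 (Function('V')(g) = Mul(Rational(2, 5), 5) = 2)
Function('o')(O) = Add(2, Mul(-1, O))
Add(Add(73684, -214383), Function('o')(-220)) = Add(Add(73684, -214383), Add(2, Mul(-1, -220))) = Add(-140699, Add(2, 220)) = Add(-140699, 222) = -140477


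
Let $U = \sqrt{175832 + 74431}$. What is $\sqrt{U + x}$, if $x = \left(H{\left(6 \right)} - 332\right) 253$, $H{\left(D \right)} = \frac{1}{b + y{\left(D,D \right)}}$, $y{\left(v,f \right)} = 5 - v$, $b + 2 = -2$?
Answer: $\frac{\sqrt{-2101165 + 75 \sqrt{27807}}}{5} \approx 289.04 i$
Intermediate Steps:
$b = -4$ ($b = -2 - 2 = -4$)
$H{\left(D \right)} = \frac{1}{1 - D}$ ($H{\left(D \right)} = \frac{1}{-4 - \left(-5 + D\right)} = \frac{1}{1 - D}$)
$U = 3 \sqrt{27807}$ ($U = \sqrt{250263} = 3 \sqrt{27807} \approx 500.26$)
$x = - \frac{420233}{5}$ ($x = \left(- \frac{1}{-1 + 6} - 332\right) 253 = \left(- \frac{1}{5} - 332\right) 253 = \left(- \frac{1661}{5}\right) 253 = - \frac{420233}{5} \approx -84047.0$)
$\sqrt{U + x} = \sqrt{3 \sqrt{27807} - \frac{420233}{5}} = \sqrt{- \frac{420233}{5} + 3 \sqrt{27807}}$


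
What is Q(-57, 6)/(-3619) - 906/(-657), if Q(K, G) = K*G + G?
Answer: 166646/113223 ≈ 1.4718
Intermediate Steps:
Q(K, G) = G + G*K (Q(K, G) = G*K + G = G + G*K)
Q(-57, 6)/(-3619) - 906/(-657) = (6*(1 - 57))/(-3619) - 906/(-657) = (6*(-56))*(-1/3619) - 906*(-1/657) = -336*(-1/3619) + 302/219 = 48/517 + 302/219 = 166646/113223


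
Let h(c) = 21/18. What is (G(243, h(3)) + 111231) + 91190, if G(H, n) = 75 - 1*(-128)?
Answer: 202624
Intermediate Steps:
h(c) = 7/6 (h(c) = 21*(1/18) = 7/6)
G(H, n) = 203 (G(H, n) = 75 + 128 = 203)
(G(243, h(3)) + 111231) + 91190 = (203 + 111231) + 91190 = 111434 + 91190 = 202624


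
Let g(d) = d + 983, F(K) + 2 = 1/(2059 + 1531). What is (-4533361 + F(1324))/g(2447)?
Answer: -16274773169/12313700 ≈ -1321.7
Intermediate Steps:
F(K) = -7179/3590 (F(K) = -2 + 1/(2059 + 1531) = -2 + 1/3590 = -7179/3590)
g(d) = 983 + d
(-4533361 + F(1324))/g(2447) = (-4533361 - 7179/3590)/(983 + 2447) = -16274773169/3590/3430 = -16274773169/3590*1/3430 = -16274773169/12313700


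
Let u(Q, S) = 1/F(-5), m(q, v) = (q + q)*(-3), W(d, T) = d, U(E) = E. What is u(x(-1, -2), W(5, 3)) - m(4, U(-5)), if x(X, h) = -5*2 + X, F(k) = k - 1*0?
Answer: 119/5 ≈ 23.800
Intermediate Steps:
F(k) = k (F(k) = k + 0 = k)
m(q, v) = -6*q (m(q, v) = (2*q)*(-3) = -6*q)
x(X, h) = -10 + X
u(Q, S) = -⅕ (u(Q, S) = 1/(-5) = -⅕)
u(x(-1, -2), W(5, 3)) - m(4, U(-5)) = -⅕ - (-6)*4 = -⅕ - 1*(-24) = -⅕ + 24 = 119/5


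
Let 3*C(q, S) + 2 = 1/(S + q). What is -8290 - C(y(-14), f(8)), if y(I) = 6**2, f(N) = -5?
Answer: -770909/93 ≈ -8289.3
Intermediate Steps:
y(I) = 36
C(q, S) = -2/3 + 1/(3*(S + q))
-8290 - C(y(-14), f(8)) = -8290 - (1 - 2*(-5) - 2*36)/(3*(-5 + 36)) = -8290 - (1 + 10 - 72)/(3*31) = -8290 - (-61)/(3*31) = -8290 - 1*(-61/93) = -8290 + 61/93 = -770909/93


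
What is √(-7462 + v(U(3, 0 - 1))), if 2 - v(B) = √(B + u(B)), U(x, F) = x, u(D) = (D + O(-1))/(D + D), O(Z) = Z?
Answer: √(-67140 - 3*√30)/3 ≈ 86.382*I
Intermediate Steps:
u(D) = (-1 + D)/(2*D) (u(D) = (D - 1)/(D + D) = (-1 + D)/((2*D)) = (-1 + D)*(1/(2*D)) = (-1 + D)/(2*D))
v(B) = 2 - √(B + (-1 + B)/(2*B))
√(-7462 + v(U(3, 0 - 1))) = √(-7462 + (2 - √(2 - 2/3 + 4*3)/2)) = √(-7462 + (2 - √(2 - 2*⅓ + 12)/2)) = √(-7462 + (2 - √(2 - ⅔ + 12)/2)) = √(-7462 + (2 - √30/3)) = √(-7460 - √30/3)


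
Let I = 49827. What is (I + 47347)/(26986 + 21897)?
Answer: 97174/48883 ≈ 1.9879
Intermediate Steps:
(I + 47347)/(26986 + 21897) = (49827 + 47347)/(26986 + 21897) = 97174/48883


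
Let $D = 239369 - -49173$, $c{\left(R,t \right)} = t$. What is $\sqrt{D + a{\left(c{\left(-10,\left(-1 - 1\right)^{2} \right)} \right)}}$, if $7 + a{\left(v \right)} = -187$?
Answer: $2 \sqrt{72087} \approx 536.98$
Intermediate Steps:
$D = 288542$ ($D = 239369 + 49173 = 288542$)
$a{\left(v \right)} = -194$ ($a{\left(v \right)} = -7 - 187 = -194$)
$\sqrt{D + a{\left(c{\left(-10,\left(-1 - 1\right)^{2} \right)} \right)}} = \sqrt{288542 - 194} = \sqrt{288348} = 2 \sqrt{72087}$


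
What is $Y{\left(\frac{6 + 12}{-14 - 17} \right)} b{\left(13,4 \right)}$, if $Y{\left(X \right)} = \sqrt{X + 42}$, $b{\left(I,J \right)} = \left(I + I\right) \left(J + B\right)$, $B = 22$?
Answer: $\frac{1352 \sqrt{9951}}{31} \approx 4350.6$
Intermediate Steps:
$b{\left(I,J \right)} = 2 I \left(22 + J\right)$ ($b{\left(I,J \right)} = \left(I + I\right) \left(J + 22\right) = 2 I \left(22 + J\right)$)
$Y{\left(X \right)} = \sqrt{42 + X}$
$Y{\left(\frac{6 + 12}{-14 - 17} \right)} b{\left(13,4 \right)} = \sqrt{42 + \frac{6 + 12}{-14 - 17}} \cdot 2 \cdot 13 \left(22 + 4\right) = \sqrt{42 + \frac{18}{-31}} \cdot 2 \cdot 13 \cdot 26 = \sqrt{42 + 18 \left(- \frac{1}{31}\right)} 676 = \sqrt{42 - \frac{18}{31}} \cdot 676 = \sqrt{\frac{1284}{31}} \cdot 676 = \frac{2 \sqrt{9951}}{31} \cdot 676 = \frac{1352 \sqrt{9951}}{31}$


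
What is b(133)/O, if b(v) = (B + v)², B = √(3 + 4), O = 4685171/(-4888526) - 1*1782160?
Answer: -86507356096/8712140181331 - 1300347916*√7/8712140181331 ≈ -0.010324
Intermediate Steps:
O = -8712140181331/4888526 (O = 4685171*(-1/4888526) - 1782160 = -4685171/4888526 - 1782160 = -8712140181331/4888526 ≈ -1.7822e+6)
B = √7 ≈ 2.6458
b(v) = (v + √7)² (b(v) = (√7 + v)² = (v + √7)²)
b(133)/O = (133 + √7)²/(-8712140181331/4888526) = (133 + √7)²*(-4888526/8712140181331) = -4888526*(133 + √7)²/8712140181331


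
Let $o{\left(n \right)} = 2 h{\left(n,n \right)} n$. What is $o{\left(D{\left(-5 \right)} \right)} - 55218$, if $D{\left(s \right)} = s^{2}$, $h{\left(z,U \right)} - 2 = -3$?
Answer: $-55268$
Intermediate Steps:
$h{\left(z,U \right)} = -1$ ($h{\left(z,U \right)} = 2 - 3 = -1$)
$o{\left(n \right)} = - 2 n$ ($o{\left(n \right)} = 2 \left(-1\right) n = - 2 n$)
$o{\left(D{\left(-5 \right)} \right)} - 55218 = - 2 \left(-5\right)^{2} - 55218 = \left(-2\right) 25 - 55218 = -50 - 55218 = -55268$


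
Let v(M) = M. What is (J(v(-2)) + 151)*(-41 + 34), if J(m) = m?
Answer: -1043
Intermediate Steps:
(J(v(-2)) + 151)*(-41 + 34) = (-2 + 151)*(-41 + 34) = 149*(-7) = -1043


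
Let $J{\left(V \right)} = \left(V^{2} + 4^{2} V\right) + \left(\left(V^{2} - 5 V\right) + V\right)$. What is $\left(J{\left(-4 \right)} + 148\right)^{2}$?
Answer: $17424$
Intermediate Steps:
$J{\left(V \right)} = 2 V^{2} + 12 V$ ($J{\left(V \right)} = \left(V^{2} + 16 V\right) + \left(V^{2} - 4 V\right) = 2 V^{2} + 12 V$)
$\left(J{\left(-4 \right)} + 148\right)^{2} = \left(2 \left(-4\right) \left(6 - 4\right) + 148\right)^{2} = \left(2 \left(-4\right) 2 + 148\right)^{2} = \left(-16 + 148\right)^{2} = 132^{2} = 17424$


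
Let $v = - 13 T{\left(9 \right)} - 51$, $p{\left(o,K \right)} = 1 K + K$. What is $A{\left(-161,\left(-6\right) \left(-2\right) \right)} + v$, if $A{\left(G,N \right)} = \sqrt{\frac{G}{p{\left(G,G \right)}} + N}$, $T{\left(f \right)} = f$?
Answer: $-168 + \frac{5 \sqrt{2}}{2} \approx -164.46$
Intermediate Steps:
$p{\left(o,K \right)} = 2 K$ ($p{\left(o,K \right)} = K + K = 2 K$)
$A{\left(G,N \right)} = \sqrt{\frac{1}{2} + N}$ ($A{\left(G,N \right)} = \sqrt{\frac{G}{2 G} + N} = \sqrt{G \frac{1}{2 G} + N} = \sqrt{\frac{1}{2} + N}$)
$v = -168$ ($v = \left(-13\right) 9 - 51 = -117 - 51 = -168$)
$A{\left(-161,\left(-6\right) \left(-2\right) \right)} + v = \frac{\sqrt{2 + 4 \left(\left(-6\right) \left(-2\right)\right)}}{2} - 168 = \frac{\sqrt{2 + 4 \cdot 12}}{2} - 168 = \frac{\sqrt{2 + 48}}{2} - 168 = \frac{\sqrt{50}}{2} - 168 = \frac{5 \sqrt{2}}{2} - 168 = -168 + \frac{5 \sqrt{2}}{2}$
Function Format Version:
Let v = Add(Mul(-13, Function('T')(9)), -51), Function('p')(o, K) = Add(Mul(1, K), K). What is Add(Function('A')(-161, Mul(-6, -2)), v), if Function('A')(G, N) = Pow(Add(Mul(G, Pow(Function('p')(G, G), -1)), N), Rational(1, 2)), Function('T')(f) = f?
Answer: Add(-168, Mul(Rational(5, 2), Pow(2, Rational(1, 2)))) ≈ -164.46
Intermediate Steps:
Function('p')(o, K) = Mul(2, K) (Function('p')(o, K) = Add(K, K) = Mul(2, K))
Function('A')(G, N) = Pow(Add(Rational(1, 2), N), Rational(1, 2)) (Function('A')(G, N) = Pow(Add(Mul(G, Pow(Mul(2, G), -1)), N), Rational(1, 2)) = Pow(Add(Mul(G, Mul(Rational(1, 2), Pow(G, -1))), N), Rational(1, 2)) = Pow(Add(Rational(1, 2), N), Rational(1, 2)))
v = -168 (v = Add(Mul(-13, 9), -51) = Add(-117, -51) = -168)
Add(Function('A')(-161, Mul(-6, -2)), v) = Add(Mul(Rational(1, 2), Pow(Add(2, Mul(4, Mul(-6, -2))), Rational(1, 2))), -168) = Add(Mul(Rational(1, 2), Pow(Add(2, Mul(4, 12)), Rational(1, 2))), -168) = Add(Mul(Rational(1, 2), Pow(Add(2, 48), Rational(1, 2))), -168) = Add(Mul(Rational(1, 2), Pow(50, Rational(1, 2))), -168) = Add(Mul(Rational(1, 2), Mul(5, Pow(2, Rational(1, 2)))), -168) = Add(Mul(Rational(5, 2), Pow(2, Rational(1, 2))), -168) = Add(-168, Mul(Rational(5, 2), Pow(2, Rational(1, 2))))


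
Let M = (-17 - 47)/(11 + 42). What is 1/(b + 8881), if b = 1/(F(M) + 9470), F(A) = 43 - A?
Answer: 504253/4478270946 ≈ 0.00011260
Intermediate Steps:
M = -64/53 ≈ -1.2075
b = 53/504253 (b = 1/((43 - 1*(-64/53)) + 9470) = 1/((43 + 64/53) + 9470) = 1/(2343/53 + 9470) = 1/(504253/53) = 53/504253 ≈ 0.00010511)
1/(b + 8881) = 1/(53/504253 + 8881) = 1/(4478270946/504253) = 504253/4478270946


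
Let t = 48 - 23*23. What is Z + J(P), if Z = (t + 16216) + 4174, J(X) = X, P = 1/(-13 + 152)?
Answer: 2767352/139 ≈ 19909.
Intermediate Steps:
P = 1/139 ≈ 0.0071942
t = -481 (t = 48 - 529 = -481)
Z = 19909 (Z = (-481 + 16216) + 4174 = 15735 + 4174 = 19909)
Z + J(P) = 19909 + 1/139 = 2767352/139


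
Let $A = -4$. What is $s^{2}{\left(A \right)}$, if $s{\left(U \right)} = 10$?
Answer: $100$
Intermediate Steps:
$s^{2}{\left(A \right)} = 10^{2} = 100$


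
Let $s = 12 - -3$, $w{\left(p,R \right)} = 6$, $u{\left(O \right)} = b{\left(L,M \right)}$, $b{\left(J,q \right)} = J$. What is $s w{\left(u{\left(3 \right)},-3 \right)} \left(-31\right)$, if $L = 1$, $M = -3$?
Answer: $-2790$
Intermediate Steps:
$u{\left(O \right)} = 1$
$s = 15$ ($s = 12 + 3 = 15$)
$s w{\left(u{\left(3 \right)},-3 \right)} \left(-31\right) = 15 \cdot 6 \left(-31\right) = 90 \left(-31\right) = -2790$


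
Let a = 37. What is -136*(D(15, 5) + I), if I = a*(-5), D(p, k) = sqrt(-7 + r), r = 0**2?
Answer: 25160 - 136*I*sqrt(7) ≈ 25160.0 - 359.82*I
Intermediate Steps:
r = 0
D(p, k) = I*sqrt(7) (D(p, k) = sqrt(-7 + 0) = sqrt(-7) = I*sqrt(7))
I = -185 (I = 37*(-5) = -185)
-136*(D(15, 5) + I) = -136*(I*sqrt(7) - 185) = -136*(-185 + I*sqrt(7)) = 25160 - 136*I*sqrt(7)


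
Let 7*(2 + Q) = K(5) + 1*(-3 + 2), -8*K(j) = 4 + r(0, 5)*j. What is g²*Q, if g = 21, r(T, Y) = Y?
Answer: -9387/8 ≈ -1173.4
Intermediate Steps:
K(j) = -½ - 5*j/8 (K(j) = -(4 + 5*j)/8 = -½ - 5*j/8)
Q = -149/56 (Q = -2 + ((-½ - 5/8*5) + 1*(-3 + 2))/7 = -2 + ((-½ - 25/8) + 1*(-1))/7 = -2 + (-29/8 - 1)/7 = -2 + (⅐)*(-37/8) = -2 - 37/56 = -149/56 ≈ -2.6607)
g²*Q = 21²*(-149/56) = 441*(-149/56) = -9387/8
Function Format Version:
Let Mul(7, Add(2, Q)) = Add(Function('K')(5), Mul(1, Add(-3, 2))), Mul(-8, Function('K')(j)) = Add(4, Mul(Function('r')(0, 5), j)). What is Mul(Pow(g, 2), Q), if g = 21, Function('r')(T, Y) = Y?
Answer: Rational(-9387, 8) ≈ -1173.4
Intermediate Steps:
Function('K')(j) = Add(Rational(-1, 2), Mul(Rational(-5, 8), j)) (Function('K')(j) = Mul(Rational(-1, 8), Add(4, Mul(5, j))) = Add(Rational(-1, 2), Mul(Rational(-5, 8), j)))
Q = Rational(-149, 56) (Q = Add(-2, Mul(Rational(1, 7), Add(Add(Rational(-1, 2), Mul(Rational(-5, 8), 5)), Mul(1, Add(-3, 2))))) = Add(-2, Mul(Rational(1, 7), Add(Add(Rational(-1, 2), Rational(-25, 8)), Mul(1, -1)))) = Add(-2, Mul(Rational(1, 7), Add(Rational(-29, 8), -1))) = Add(-2, Mul(Rational(1, 7), Rational(-37, 8))) = Add(-2, Rational(-37, 56)) = Rational(-149, 56) ≈ -2.6607)
Mul(Pow(g, 2), Q) = Mul(Pow(21, 2), Rational(-149, 56)) = Mul(441, Rational(-149, 56)) = Rational(-9387, 8)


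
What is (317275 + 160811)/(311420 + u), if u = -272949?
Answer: 478086/38471 ≈ 12.427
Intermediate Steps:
(317275 + 160811)/(311420 + u) = (317275 + 160811)/(311420 - 272949) = 478086/38471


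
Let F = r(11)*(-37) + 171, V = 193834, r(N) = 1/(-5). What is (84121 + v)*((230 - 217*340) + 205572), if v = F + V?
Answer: 183598638674/5 ≈ 3.6720e+10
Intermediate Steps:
r(N) = -⅕
F = 892/5 (F = -⅕*(-37) + 171 = 37/5 + 171 = 892/5 ≈ 178.40)
v = 970062/5 (v = 892/5 + 193834 = 970062/5 ≈ 1.9401e+5)
(84121 + v)*((230 - 217*340) + 205572) = (84121 + 970062/5)*((230 - 217*340) + 205572) = 1390667*((230 - 73780) + 205572)/5 = 1390667*(-73550 + 205572)/5 = (1390667/5)*132022 = 183598638674/5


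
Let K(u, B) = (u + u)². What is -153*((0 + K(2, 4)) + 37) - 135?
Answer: -8244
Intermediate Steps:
K(u, B) = 4*u² (K(u, B) = (2*u)² = 4*u²)
-153*((0 + K(2, 4)) + 37) - 135 = -153*((0 + 4*2²) + 37) - 135 = -153*((0 + 4*4) + 37) - 135 = -153*((0 + 16) + 37) - 135 = -153*(16 + 37) - 135 = -153*53 - 135 = -8109 - 135 = -8244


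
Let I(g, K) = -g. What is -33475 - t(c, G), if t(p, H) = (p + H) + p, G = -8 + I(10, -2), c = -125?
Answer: -33207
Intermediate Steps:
G = -18 (G = -8 - 1*10 = -8 - 10 = -18)
t(p, H) = H + 2*p (t(p, H) = (H + p) + p = H + 2*p)
-33475 - t(c, G) = -33475 - (-18 + 2*(-125)) = -33475 - (-18 - 250) = -33475 - 1*(-268) = -33475 + 268 = -33207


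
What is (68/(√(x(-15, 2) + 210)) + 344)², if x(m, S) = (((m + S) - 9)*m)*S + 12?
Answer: 52188488/441 + 23392*√2/21 ≈ 1.1992e+5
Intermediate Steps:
x(m, S) = 12 + S*m*(-9 + S + m) (x(m, S) = (((S + m) - 9)*m)*S + 12 = ((-9 + S + m)*m)*S + 12 = (m*(-9 + S + m))*S + 12 = S*m*(-9 + S + m) + 12 = 12 + S*m*(-9 + S + m))
(68/(√(x(-15, 2) + 210)) + 344)² = (68/(√((12 + 2*(-15)² - 15*2² - 9*2*(-15)) + 210)) + 344)² = (68/(√((12 + 2*225 - 15*4 + 270) + 210)) + 344)² = (68/(√((12 + 450 - 60 + 270) + 210)) + 344)² = (68/(√(672 + 210)) + 344)² = (68/(√882) + 344)² = (68/((21*√2)) + 344)² = (68*(√2/42) + 344)² = (34*√2/21 + 344)² = (344 + 34*√2/21)²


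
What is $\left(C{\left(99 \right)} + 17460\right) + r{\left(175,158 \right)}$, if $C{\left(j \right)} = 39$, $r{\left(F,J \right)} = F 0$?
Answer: $17499$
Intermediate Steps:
$r{\left(F,J \right)} = 0$
$\left(C{\left(99 \right)} + 17460\right) + r{\left(175,158 \right)} = \left(39 + 17460\right) + 0 = 17499 + 0 = 17499$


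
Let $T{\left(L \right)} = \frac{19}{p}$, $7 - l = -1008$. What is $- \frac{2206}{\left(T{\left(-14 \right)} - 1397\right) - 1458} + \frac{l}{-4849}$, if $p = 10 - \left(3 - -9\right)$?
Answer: $\frac{15578853}{27779921} \approx 0.5608$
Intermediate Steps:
$p = -2$ ($p = 10 - \left(3 + 9\right) = 10 - 12 = -2$)
$l = 1015$ ($l = 7 - -1008 = 7 + 1008 = 1015$)
$T{\left(L \right)} = - \frac{19}{2}$ ($T{\left(L \right)} = \frac{19}{-2} = 19 \left(- \frac{1}{2}\right) = - \frac{19}{2}$)
$- \frac{2206}{\left(T{\left(-14 \right)} - 1397\right) - 1458} + \frac{l}{-4849} = - \frac{2206}{\left(- \frac{19}{2} - 1397\right) - 1458} + \frac{1015}{-4849} = - \frac{2206}{- \frac{2813}{2} - 1458} + 1015 \left(- \frac{1}{4849}\right) = - \frac{2206}{- \frac{5729}{2}} - \frac{1015}{4849} = \left(-2206\right) \left(- \frac{2}{5729}\right) - \frac{1015}{4849} = \frac{4412}{5729} - \frac{1015}{4849} = \frac{15578853}{27779921}$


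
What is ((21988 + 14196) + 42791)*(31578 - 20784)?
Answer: 852456150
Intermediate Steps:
((21988 + 14196) + 42791)*(31578 - 20784) = (36184 + 42791)*10794 = 78975*10794 = 852456150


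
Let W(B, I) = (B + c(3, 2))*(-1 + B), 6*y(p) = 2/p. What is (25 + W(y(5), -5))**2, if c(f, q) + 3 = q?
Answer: 33884041/50625 ≈ 669.31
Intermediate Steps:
c(f, q) = -3 + q
y(p) = 1/(3*p) (y(p) = (2/p)/6 = 1/(3*p))
W(B, I) = (-1 + B)**2 (W(B, I) = (B + (-3 + 2))*(-1 + B) = (B - 1)*(-1 + B) = (-1 + B)*(-1 + B) = (-1 + B)**2)
(25 + W(y(5), -5))**2 = (25 + (1 + ((1/3)/5)**2 - 2/(3*5)))**2 = (25 + (1 + ((1/3)*(1/5))**2 - 2/(3*5)))**2 = (25 + (1 + (1/15)**2 - 2*1/15))**2 = (25 + (1 + 1/225 - 2/15))**2 = (25 + 196/225)**2 = (5821/225)**2 = 33884041/50625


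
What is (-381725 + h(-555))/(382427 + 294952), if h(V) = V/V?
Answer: -381724/677379 ≈ -0.56353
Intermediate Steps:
h(V) = 1
(-381725 + h(-555))/(382427 + 294952) = (-381725 + 1)/(382427 + 294952) = -381724/677379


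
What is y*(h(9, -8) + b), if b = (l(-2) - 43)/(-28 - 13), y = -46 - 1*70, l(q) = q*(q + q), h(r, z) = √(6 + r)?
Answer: -4060/41 - 116*√15 ≈ -548.29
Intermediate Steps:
l(q) = 2*q² (l(q) = q*(2*q) = 2*q²)
y = -116 (y = -46 - 70 = -116)
b = 35/41 (b = (2*(-2)² - 43)/(-28 - 13) = (2*4 - 43)/(-41) = (8 - 43)*(-1/41) = -35*(-1/41) = 35/41 ≈ 0.85366)
y*(h(9, -8) + b) = -116*(√(6 + 9) + 35/41) = -116*(√15 + 35/41) = -116*(35/41 + √15) = -4060/41 - 116*√15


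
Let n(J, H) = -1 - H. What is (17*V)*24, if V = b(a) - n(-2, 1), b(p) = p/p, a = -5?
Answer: 1224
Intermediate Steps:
b(p) = 1
V = 3 (V = 1 - (-1 - 1*1) = 1 - (-1 - 1) = 1 - 1*(-2) = 1 + 2 = 3)
(17*V)*24 = (17*3)*24 = 51*24 = 1224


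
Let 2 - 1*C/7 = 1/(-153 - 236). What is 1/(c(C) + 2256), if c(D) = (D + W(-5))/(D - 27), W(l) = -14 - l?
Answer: 2525/5695424 ≈ 0.00044334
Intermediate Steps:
C = 5453/389 (C = 14 - 7/(-153 - 236) = 14 - 7/(-389) = 14 - 7*(-1/389) = 14 + 7/389 = 5453/389 ≈ 14.018)
c(D) = (-9 + D)/(-27 + D) (c(D) = (D + (-14 - 1*(-5)))/(D - 27) = (D + (-14 + 5))/(-27 + D) = (D - 9)/(-27 + D) = (-9 + D)/(-27 + D))
1/(c(C) + 2256) = 1/((-9 + 5453/389)/(-27 + 5453/389) + 2256) = 1/((1952/389)/(-5050/389) + 2256) = 1/(-389/5050*1952/389 + 2256) = 1/(-976/2525 + 2256) = 1/(5695424/2525) = 2525/5695424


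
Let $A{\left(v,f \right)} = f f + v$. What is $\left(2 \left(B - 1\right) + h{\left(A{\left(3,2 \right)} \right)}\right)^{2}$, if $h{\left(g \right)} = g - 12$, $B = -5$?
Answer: $289$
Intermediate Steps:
$A{\left(v,f \right)} = v + f^{2}$ ($A{\left(v,f \right)} = f^{2} + v = v + f^{2}$)
$h{\left(g \right)} = -12 + g$
$\left(2 \left(B - 1\right) + h{\left(A{\left(3,2 \right)} \right)}\right)^{2} = \left(2 \left(-5 - 1\right) - \left(9 - 4\right)\right)^{2} = \left(2 \left(-6\right) + \left(-12 + \left(3 + 4\right)\right)\right)^{2} = \left(-12 + \left(-12 + 7\right)\right)^{2} = \left(-12 - 5\right)^{2} = \left(-17\right)^{2} = 289$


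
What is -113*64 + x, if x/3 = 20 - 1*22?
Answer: -7238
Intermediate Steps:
x = -6 (x = 3*(20 - 1*22) = 3*(20 - 22) = 3*(-2) = -6)
-113*64 + x = -113*64 - 6 = -7232 - 6 = -7238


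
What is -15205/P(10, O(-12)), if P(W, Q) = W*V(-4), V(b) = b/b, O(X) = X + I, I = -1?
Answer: -3041/2 ≈ -1520.5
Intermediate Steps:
O(X) = -1 + X (O(X) = X - 1 = -1 + X)
V(b) = 1
P(W, Q) = W (P(W, Q) = W*1 = W)
-15205/P(10, O(-12)) = -15205/10 = -15205*1/10 = -3041/2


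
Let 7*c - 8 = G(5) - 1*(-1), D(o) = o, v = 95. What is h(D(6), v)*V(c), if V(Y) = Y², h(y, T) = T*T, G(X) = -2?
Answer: 9025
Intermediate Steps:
c = 1 (c = 8/7 + (-2 - 1*(-1))/7 = 8/7 + (-2 + 1)/7 = 8/7 + (⅐)*(-1) = 8/7 - ⅐ = 1)
h(y, T) = T²
h(D(6), v)*V(c) = 95²*1² = 9025*1 = 9025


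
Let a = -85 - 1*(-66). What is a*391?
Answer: -7429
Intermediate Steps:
a = -19 (a = -85 + 66 = -19)
a*391 = -19*391 = -7429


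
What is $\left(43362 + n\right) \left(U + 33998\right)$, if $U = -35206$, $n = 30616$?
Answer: $-89365424$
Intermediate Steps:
$\left(43362 + n\right) \left(U + 33998\right) = \left(43362 + 30616\right) \left(-35206 + 33998\right) = 73978 \left(-1208\right) = -89365424$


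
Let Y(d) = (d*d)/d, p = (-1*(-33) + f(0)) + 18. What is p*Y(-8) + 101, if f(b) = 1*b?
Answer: -307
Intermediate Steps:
f(b) = b
p = 51 (p = (-1*(-33) + 0) + 18 = (33 + 0) + 18 = 33 + 18 = 51)
Y(d) = d (Y(d) = d**2/d = d)
p*Y(-8) + 101 = 51*(-8) + 101 = -408 + 101 = -307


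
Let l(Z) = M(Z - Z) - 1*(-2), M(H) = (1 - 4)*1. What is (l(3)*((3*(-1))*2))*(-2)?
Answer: -12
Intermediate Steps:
M(H) = -3 (M(H) = -3*1 = -3)
l(Z) = -1 (l(Z) = -3 - 1*(-2) = -3 + 2 = -1)
(l(3)*((3*(-1))*2))*(-2) = -3*(-1)*2*(-2) = -(-3)*2*(-2) = -1*(-6)*(-2) = 6*(-2) = -12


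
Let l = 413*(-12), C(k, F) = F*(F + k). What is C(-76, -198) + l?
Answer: 49296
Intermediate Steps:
l = -4956
C(-76, -198) + l = -198*(-198 - 76) - 4956 = -198*(-274) - 4956 = 54252 - 4956 = 49296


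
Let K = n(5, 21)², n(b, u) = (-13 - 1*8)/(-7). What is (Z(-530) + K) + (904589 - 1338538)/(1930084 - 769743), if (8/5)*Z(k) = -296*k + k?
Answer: 453588324855/4641364 ≈ 97727.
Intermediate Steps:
Z(k) = -1475*k/8 (Z(k) = 5*(-296*k + k)/8 = 5*(-295*k)/8 = -1475*k/8)
n(b, u) = 3 (n(b, u) = (-13 - 8)*(-⅐) = -21*(-⅐) = 3)
K = 9 (K = 3² = 9)
(Z(-530) + K) + (904589 - 1338538)/(1930084 - 769743) = (-1475/8*(-530) + 9) + (904589 - 1338538)/(1930084 - 769743) = (390875/4 + 9) - 433949/1160341 = 390911/4 - 433949*1/1160341 = 390911/4 - 433949/1160341 = 453588324855/4641364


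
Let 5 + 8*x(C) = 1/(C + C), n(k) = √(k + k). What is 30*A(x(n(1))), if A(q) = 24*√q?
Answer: 90*2^(¾)*√(1 - 10*√2) ≈ 548.72*I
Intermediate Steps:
n(k) = √2*√k (n(k) = √(2*k) = √2*√k)
x(C) = -5/8 + 1/(16*C) (x(C) = -5/8 + 1/(8*(C + C)) = -5/8 + 1/(8*((2*C))) = -5/8 + (1/(2*C))/8 = -5/8 + 1/(16*C))
30*A(x(n(1))) = 30*(24*√((1 - 10*√2*√1)/(16*((√2*√1))))) = 30*(24*√((1 - 10*√2)/(16*((√2*1))))) = 30*(24*√((1 - 10*√2)/(16*(√2)))) = 30*(24*√((√2/2)*(1 - 10*√2)/16)) = 30*(24*√(√2*(1 - 10*√2)/32)) = 30*(24*(2^(¾)*√(1 - 10*√2)/8)) = 30*(3*2^(¾)*√(1 - 10*√2)) = 90*2^(¾)*√(1 - 10*√2)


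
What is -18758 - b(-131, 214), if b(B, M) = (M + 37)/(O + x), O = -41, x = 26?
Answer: -281119/15 ≈ -18741.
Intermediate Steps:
b(B, M) = -37/15 - M/15 (b(B, M) = (M + 37)/(-41 + 26) = (37 + M)/(-15) = (37 + M)*(-1/15) = -37/15 - M/15)
-18758 - b(-131, 214) = -18758 - (-37/15 - 1/15*214) = -18758 - (-37/15 - 214/15) = -18758 - 1*(-251/15) = -18758 + 251/15 = -281119/15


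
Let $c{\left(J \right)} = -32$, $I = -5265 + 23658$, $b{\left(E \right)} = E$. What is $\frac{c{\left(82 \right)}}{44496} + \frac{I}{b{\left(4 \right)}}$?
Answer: $\frac{51150925}{11124} \approx 4598.3$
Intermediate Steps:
$I = 18393$
$\frac{c{\left(82 \right)}}{44496} + \frac{I}{b{\left(4 \right)}} = - \frac{32}{44496} + \frac{18393}{4} = \left(-32\right) \frac{1}{44496} + 18393 \cdot \frac{1}{4} = - \frac{2}{2781} + \frac{18393}{4} = \frac{51150925}{11124}$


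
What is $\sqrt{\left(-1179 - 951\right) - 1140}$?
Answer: $i \sqrt{3270} \approx 57.184 i$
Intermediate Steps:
$\sqrt{\left(-1179 - 951\right) - 1140} = \sqrt{-2130 - 1140} = \sqrt{-3270} = i \sqrt{3270}$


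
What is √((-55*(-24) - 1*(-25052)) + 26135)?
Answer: √52507 ≈ 229.14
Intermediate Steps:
√((-55*(-24) - 1*(-25052)) + 26135) = √((1320 + 25052) + 26135) = √(26372 + 26135) = √52507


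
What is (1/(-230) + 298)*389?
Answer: 26661671/230 ≈ 1.1592e+5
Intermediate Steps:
(1/(-230) + 298)*389 = (-1/230 + 298)*389 = (68539/230)*389 = 26661671/230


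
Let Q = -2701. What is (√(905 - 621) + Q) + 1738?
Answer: -963 + 2*√71 ≈ -946.15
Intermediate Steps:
(√(905 - 621) + Q) + 1738 = (√(905 - 621) - 2701) + 1738 = (√284 - 2701) + 1738 = (2*√71 - 2701) + 1738 = (-2701 + 2*√71) + 1738 = -963 + 2*√71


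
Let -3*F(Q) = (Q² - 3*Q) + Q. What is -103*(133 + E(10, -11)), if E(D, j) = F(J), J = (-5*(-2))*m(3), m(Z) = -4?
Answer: 43981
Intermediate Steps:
J = -40 (J = -5*(-2)*(-4) = 10*(-4) = -40)
F(Q) = -Q²/3 + 2*Q/3 (F(Q) = -((Q² - 3*Q) + Q)/3 = -(Q² - 2*Q)/3 = -Q²/3 + 2*Q/3)
E(D, j) = -560 (E(D, j) = (⅓)*(-40)*(2 - 1*(-40)) = (⅓)*(-40)*(2 + 40) = (⅓)*(-40)*42 = -560)
-103*(133 + E(10, -11)) = -103*(133 - 560) = -103*(-427) = 43981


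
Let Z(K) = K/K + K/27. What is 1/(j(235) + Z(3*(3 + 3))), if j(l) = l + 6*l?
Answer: 3/4940 ≈ 0.00060729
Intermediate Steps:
j(l) = 7*l
Z(K) = 1 + K/27 (Z(K) = 1 + K*(1/27) = 1 + K/27)
1/(j(235) + Z(3*(3 + 3))) = 1/(7*235 + (1 + (3*(3 + 3))/27)) = 1/(1645 + (1 + (3*6)/27)) = 1/(1645 + (1 + (1/27)*18)) = 1/(1645 + (1 + ⅔)) = 1/(1645 + 5/3) = 1/(4940/3) = 3/4940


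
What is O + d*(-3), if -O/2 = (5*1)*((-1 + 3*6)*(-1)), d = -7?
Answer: 191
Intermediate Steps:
O = 170 (O = -2*5*1*(-1 + 3*6)*(-1) = -10*(-1 + 18)*(-1) = -10*17*(-1) = -10*(-17) = -2*(-85) = 170)
O + d*(-3) = 170 - 7*(-3) = 170 + 21 = 191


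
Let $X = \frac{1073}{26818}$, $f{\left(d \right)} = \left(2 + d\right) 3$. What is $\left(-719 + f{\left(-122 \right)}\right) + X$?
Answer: $- \frac{28935549}{26818} \approx -1079.0$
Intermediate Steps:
$f{\left(d \right)} = 6 + 3 d$
$X = \frac{1073}{26818}$ ($X = 1073 \cdot \frac{1}{26818} = \frac{1073}{26818} \approx 0.04001$)
$\left(-719 + f{\left(-122 \right)}\right) + X = \left(-719 + \left(6 + 3 \left(-122\right)\right)\right) + \frac{1073}{26818} = \left(-719 + \left(6 - 366\right)\right) + \frac{1073}{26818} = \left(-719 - 360\right) + \frac{1073}{26818} = -1079 + \frac{1073}{26818} = - \frac{28935549}{26818}$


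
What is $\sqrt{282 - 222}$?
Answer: $2 \sqrt{15} \approx 7.746$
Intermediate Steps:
$\sqrt{282 - 222} = \sqrt{60} = 2 \sqrt{15}$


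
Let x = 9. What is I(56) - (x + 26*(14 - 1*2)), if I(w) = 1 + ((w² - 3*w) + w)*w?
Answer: 169024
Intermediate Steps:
I(w) = 1 + w*(w² - 2*w) (I(w) = 1 + (w² - 2*w)*w = 1 + w*(w² - 2*w))
I(56) - (x + 26*(14 - 1*2)) = (1 + 56³ - 2*56²) - (9 + 26*(14 - 1*2)) = (1 + 175616 - 2*3136) - (9 + 26*(14 - 2)) = (1 + 175616 - 6272) - (9 + 26*12) = 169345 - (9 + 312) = 169345 - 1*321 = 169345 - 321 = 169024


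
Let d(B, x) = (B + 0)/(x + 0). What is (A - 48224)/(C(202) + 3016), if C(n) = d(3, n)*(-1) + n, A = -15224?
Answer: -124432/6311 ≈ -19.717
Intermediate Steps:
d(B, x) = B/x
C(n) = n - 3/n (C(n) = (3/n)*(-1) + n = -3/n + n = n - 3/n)
(A - 48224)/(C(202) + 3016) = (-15224 - 48224)/((202 - 3/202) + 3016) = -63448/((202 - 3*1/202) + 3016) = -63448/((202 - 3/202) + 3016) = -63448/(40801/202 + 3016) = -63448/650033/202 = -63448*202/650033 = -124432/6311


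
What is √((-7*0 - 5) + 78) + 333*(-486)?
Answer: -161838 + √73 ≈ -1.6183e+5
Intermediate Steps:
√((-7*0 - 5) + 78) + 333*(-486) = √((0 - 5) + 78) - 161838 = √(-5 + 78) - 161838 = √73 - 161838 = -161838 + √73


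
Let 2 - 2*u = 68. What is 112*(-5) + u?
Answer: -593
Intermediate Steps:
u = -33 (u = 1 - ½*68 = 1 - 34 = -33)
112*(-5) + u = 112*(-5) - 33 = -560 - 33 = -593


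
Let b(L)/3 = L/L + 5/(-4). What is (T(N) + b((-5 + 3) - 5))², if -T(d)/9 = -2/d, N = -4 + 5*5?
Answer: 9/784 ≈ 0.011480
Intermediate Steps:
b(L) = -¾ (b(L) = 3*(L/L + 5/(-4)) = 3*(1 + 5*(-¼)) = 3*(1 - 5/4) = 3*(-¼) = -¾)
N = 21 (N = -4 + 25 = 21)
T(d) = 18/d (T(d) = -(-18)/d = 18/d)
(T(N) + b((-5 + 3) - 5))² = (18/21 - ¾)² = (18*(1/21) - ¾)² = (6/7 - ¾)² = (3/28)² = 9/784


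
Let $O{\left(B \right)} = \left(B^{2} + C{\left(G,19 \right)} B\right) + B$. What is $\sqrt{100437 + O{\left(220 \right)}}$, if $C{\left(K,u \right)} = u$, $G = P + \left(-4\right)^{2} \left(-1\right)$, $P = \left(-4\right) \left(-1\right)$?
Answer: $\sqrt{153237} \approx 391.46$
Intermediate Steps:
$P = 4$
$G = -12$ ($G = 4 + \left(-4\right)^{2} \left(-1\right) = 4 + 16 \left(-1\right) = 4 - 16 = -12$)
$O{\left(B \right)} = B^{2} + 20 B$ ($O{\left(B \right)} = \left(B^{2} + 19 B\right) + B = B^{2} + 20 B$)
$\sqrt{100437 + O{\left(220 \right)}} = \sqrt{100437 + 220 \left(20 + 220\right)} = \sqrt{100437 + 220 \cdot 240} = \sqrt{100437 + 52800} = \sqrt{153237}$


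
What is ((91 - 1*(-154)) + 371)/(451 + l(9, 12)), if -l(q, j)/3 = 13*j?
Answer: -616/17 ≈ -36.235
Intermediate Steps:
l(q, j) = -39*j
((91 - 1*(-154)) + 371)/(451 + l(9, 12)) = ((91 - 1*(-154)) + 371)/(451 - 39*12) = ((91 + 154) + 371)/(451 - 468) = (245 + 371)/(-17) = 616*(-1/17) = -616/17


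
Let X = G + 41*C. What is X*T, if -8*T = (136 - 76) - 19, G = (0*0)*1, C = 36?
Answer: -15129/2 ≈ -7564.5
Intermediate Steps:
G = 0 (G = 0*1 = 0)
T = -41/8 (T = -((136 - 76) - 19)/8 = -(60 - 19)/8 = -⅛*41 = -41/8 ≈ -5.1250)
X = 1476 (X = 0 + 41*36 = 0 + 1476 = 1476)
X*T = 1476*(-41/8) = -15129/2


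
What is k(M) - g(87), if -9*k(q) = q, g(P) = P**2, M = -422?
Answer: -67699/9 ≈ -7522.1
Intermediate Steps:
k(q) = -q/9
k(M) - g(87) = -1/9*(-422) - 1*87**2 = 422/9 - 1*7569 = 422/9 - 7569 = -67699/9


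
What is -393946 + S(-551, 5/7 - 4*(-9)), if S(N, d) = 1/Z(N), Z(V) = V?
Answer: -217064247/551 ≈ -3.9395e+5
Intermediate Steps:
S(N, d) = 1/N
-393946 + S(-551, 5/7 - 4*(-9)) = -393946 + 1/(-551) = -393946 - 1/551 = -217064247/551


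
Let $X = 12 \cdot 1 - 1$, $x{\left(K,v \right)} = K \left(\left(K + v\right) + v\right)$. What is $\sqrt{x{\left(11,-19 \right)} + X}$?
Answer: $i \sqrt{286} \approx 16.912 i$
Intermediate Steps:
$x{\left(K,v \right)} = K \left(K + 2 v\right)$
$X = 11$ ($X = 12 - 1 = 11$)
$\sqrt{x{\left(11,-19 \right)} + X} = \sqrt{11 \left(11 + 2 \left(-19\right)\right) + 11} = \sqrt{11 \left(11 - 38\right) + 11} = \sqrt{11 \left(-27\right) + 11} = \sqrt{-297 + 11} = \sqrt{-286} = i \sqrt{286}$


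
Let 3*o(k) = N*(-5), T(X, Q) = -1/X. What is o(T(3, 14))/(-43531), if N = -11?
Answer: -55/130593 ≈ -0.00042116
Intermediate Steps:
o(k) = 55/3 (o(k) = (-11*(-5))/3 = (1/3)*55 = 55/3)
o(T(3, 14))/(-43531) = (55/3)/(-43531) = (55/3)*(-1/43531) = -55/130593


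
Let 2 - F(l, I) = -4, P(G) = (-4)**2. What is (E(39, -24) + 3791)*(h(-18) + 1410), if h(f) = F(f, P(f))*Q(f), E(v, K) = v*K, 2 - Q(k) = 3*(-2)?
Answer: 4162590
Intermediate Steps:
P(G) = 16
F(l, I) = 6 (F(l, I) = 2 - 1*(-4) = 2 + 4 = 6)
Q(k) = 8 (Q(k) = 2 - 3*(-2) = 2 - 1*(-6) = 2 + 6 = 8)
E(v, K) = K*v
h(f) = 48 (h(f) = 6*8 = 48)
(E(39, -24) + 3791)*(h(-18) + 1410) = (-24*39 + 3791)*(48 + 1410) = (-936 + 3791)*1458 = 2855*1458 = 4162590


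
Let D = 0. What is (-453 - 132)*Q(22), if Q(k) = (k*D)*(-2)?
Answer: 0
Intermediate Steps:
Q(k) = 0 (Q(k) = (k*0)*(-2) = 0*(-2) = 0)
(-453 - 132)*Q(22) = (-453 - 132)*0 = -585*0 = 0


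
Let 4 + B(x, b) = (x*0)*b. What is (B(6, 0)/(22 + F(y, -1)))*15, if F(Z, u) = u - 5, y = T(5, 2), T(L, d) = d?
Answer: -15/4 ≈ -3.7500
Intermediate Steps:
y = 2
F(Z, u) = -5 + u
B(x, b) = -4 (B(x, b) = -4 + (x*0)*b = -4 + 0*b = -4 + 0 = -4)
(B(6, 0)/(22 + F(y, -1)))*15 = (-4/(22 + (-5 - 1)))*15 = (-4/(22 - 6))*15 = (-4/16)*15 = ((1/16)*(-4))*15 = -1/4*15 = -15/4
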